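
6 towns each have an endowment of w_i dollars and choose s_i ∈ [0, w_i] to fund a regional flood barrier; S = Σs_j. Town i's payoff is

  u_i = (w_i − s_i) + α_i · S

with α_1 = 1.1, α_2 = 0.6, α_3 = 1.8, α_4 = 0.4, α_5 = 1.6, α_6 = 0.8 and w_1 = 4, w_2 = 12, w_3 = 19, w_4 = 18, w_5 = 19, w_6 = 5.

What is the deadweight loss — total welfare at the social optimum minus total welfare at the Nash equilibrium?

185.5

∂u_i/∂s_i = α_i − 1, so town i contributes w_i if α_i > 1, else 0.
α_i > 1 for i ∈ {1, 3, 5}; NE contributions (4, 0, 19, 0, 19, 0), S = 42.
W^NE = Σw_i − S^NE + (Σα_i)·S^NE = 77 + 5.3·42 = 299.6.
Planner: ∂(Σu_j)/∂s_i = Σα_j − 1 = 5.3 > 0, so everyone contributes w_i; S^SO = 77, W^SO = 77 + 5.3·77 = 485.1.
Deadweight loss = 185.5.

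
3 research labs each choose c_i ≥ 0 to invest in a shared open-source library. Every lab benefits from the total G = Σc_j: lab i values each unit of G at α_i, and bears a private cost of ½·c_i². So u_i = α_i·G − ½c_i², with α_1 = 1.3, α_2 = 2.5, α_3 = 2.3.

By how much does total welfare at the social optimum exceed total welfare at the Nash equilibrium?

25.22

Lab i's FOC: ∂u_i/∂c_i = α_i − c_i = 0, so c_i* = α_i.
NE contributions = (1.3, 2.5, 2.3); G = 6.1.
W^NE = (Σα)·G − ½Σα_i² = 6.1² − ½·13.23 = 30.595.
Planner sets c_i = Σα_j = 6.1 for every i, so G^SO = 3·6.1 = 18.3.
W^SO = (Σα)·G^SO − ½·3·(Σα)² = (3/2)·6.1² = 55.815.
Deadweight loss = W^SO − W^NE = 25.22.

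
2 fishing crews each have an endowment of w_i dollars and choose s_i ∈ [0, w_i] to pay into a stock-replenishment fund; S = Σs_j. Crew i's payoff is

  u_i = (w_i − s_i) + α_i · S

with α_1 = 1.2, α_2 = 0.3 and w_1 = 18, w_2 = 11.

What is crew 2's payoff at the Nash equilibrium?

∂u_i/∂s_i = α_i − 1, so crew i contributes w_i if α_i > 1, else 0.
α_i > 1 for i ∈ {1}; NE contributions (18, 0), S = 18.
u_2 = (11 − 0) + 0.3·18 = 16.4.

16.4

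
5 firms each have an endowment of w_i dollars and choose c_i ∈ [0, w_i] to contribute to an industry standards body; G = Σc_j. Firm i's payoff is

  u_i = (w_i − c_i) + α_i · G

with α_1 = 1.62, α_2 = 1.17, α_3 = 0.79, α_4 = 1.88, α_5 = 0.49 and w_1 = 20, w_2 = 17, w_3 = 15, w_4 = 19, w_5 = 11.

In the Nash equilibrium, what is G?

56

∂u_i/∂c_i = α_i − 1, so firm i contributes w_i if α_i > 1, else 0.
α_i > 1 for i ∈ {1, 2, 4}; NE contributions (20, 17, 0, 19, 0), G = 56.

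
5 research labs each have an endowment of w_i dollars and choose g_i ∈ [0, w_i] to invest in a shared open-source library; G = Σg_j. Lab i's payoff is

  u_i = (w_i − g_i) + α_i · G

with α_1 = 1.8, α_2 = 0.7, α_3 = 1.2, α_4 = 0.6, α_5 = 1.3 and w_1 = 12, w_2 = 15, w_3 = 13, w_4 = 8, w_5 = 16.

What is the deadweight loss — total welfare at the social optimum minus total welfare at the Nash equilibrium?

105.8

∂u_i/∂g_i = α_i − 1, so lab i contributes w_i if α_i > 1, else 0.
α_i > 1 for i ∈ {1, 3, 5}; NE contributions (12, 0, 13, 0, 16), G = 41.
W^NE = Σw_i − G^NE + (Σα_i)·G^NE = 64 + 4.6·41 = 252.6.
Planner: ∂(Σu_j)/∂g_i = Σα_j − 1 = 4.6 > 0, so everyone contributes w_i; G^SO = 64, W^SO = 64 + 4.6·64 = 358.4.
Deadweight loss = 105.8.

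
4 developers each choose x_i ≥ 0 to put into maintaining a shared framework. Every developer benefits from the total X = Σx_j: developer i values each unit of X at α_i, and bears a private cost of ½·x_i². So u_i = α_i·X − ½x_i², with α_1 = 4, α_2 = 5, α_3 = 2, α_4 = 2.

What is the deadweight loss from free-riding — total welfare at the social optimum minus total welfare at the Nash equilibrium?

193.5

Developer i's FOC: ∂u_i/∂x_i = α_i − x_i = 0, so x_i* = α_i.
NE contributions = (4, 5, 2, 2); X = 13.
W^NE = (Σα)·X − ½Σα_i² = 13² − ½·49 = 144.5.
Planner sets x_i = Σα_j = 13 for every i, so X^SO = 4·13 = 52.
W^SO = (Σα)·X^SO − ½·4·(Σα)² = (4/2)·13² = 338.
Deadweight loss = W^SO − W^NE = 193.5.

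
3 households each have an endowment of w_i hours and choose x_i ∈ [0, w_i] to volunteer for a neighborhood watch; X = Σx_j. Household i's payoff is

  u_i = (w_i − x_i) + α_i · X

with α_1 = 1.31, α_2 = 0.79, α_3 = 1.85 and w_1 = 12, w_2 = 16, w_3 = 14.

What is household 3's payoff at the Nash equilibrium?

∂u_i/∂x_i = α_i − 1, so household i contributes w_i if α_i > 1, else 0.
α_i > 1 for i ∈ {1, 3}; NE contributions (12, 0, 14), X = 26.
u_3 = (14 − 14) + 1.85·26 = 48.1.

48.1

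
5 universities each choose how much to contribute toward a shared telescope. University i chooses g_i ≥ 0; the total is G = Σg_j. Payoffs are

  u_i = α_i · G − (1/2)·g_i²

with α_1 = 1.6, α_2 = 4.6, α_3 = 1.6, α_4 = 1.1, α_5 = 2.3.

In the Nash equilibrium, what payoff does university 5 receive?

23.115

University i's FOC: ∂u_i/∂g_i = α_i − g_i = 0, so g_i* = α_i.
NE contributions = (1.6, 4.6, 1.6, 1.1, 2.3); G = 11.2.
u_5 = α_5·G − ½·(g_5)² = 2.3·11.2 − ½·2.3² = 23.115.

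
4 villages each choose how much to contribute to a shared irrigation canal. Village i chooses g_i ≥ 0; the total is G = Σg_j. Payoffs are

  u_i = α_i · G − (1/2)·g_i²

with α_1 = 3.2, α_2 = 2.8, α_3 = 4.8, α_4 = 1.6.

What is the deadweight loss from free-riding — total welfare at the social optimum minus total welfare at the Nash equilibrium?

Village i's FOC: ∂u_i/∂g_i = α_i − g_i = 0, so g_i* = α_i.
NE contributions = (3.2, 2.8, 4.8, 1.6); G = 12.4.
W^NE = (Σα)·G − ½Σα_i² = 12.4² − ½·43.68 = 131.92.
Planner sets g_i = Σα_j = 12.4 for every i, so G^SO = 4·12.4 = 49.6.
W^SO = (Σα)·G^SO − ½·4·(Σα)² = (4/2)·12.4² = 307.52.
Deadweight loss = W^SO − W^NE = 175.6.

175.6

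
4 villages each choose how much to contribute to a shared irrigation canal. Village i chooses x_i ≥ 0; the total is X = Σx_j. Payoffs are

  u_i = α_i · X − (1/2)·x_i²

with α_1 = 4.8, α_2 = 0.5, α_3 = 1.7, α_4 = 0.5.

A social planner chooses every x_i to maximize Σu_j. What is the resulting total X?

30

Planner FOC: ∂(Σu_j)/∂x_i = (Σα_j) − x_i = 0, so x_i^SO = Σα_j = 7.5 for every i; X^SO = 30.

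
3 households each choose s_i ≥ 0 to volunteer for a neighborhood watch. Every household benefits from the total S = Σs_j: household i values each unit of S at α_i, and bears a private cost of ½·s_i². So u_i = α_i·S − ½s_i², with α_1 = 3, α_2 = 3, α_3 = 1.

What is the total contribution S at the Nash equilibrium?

7

Household i's FOC: ∂u_i/∂s_i = α_i − s_i = 0, so s_i* = α_i.
NE contributions = (3, 3, 1); S = 7.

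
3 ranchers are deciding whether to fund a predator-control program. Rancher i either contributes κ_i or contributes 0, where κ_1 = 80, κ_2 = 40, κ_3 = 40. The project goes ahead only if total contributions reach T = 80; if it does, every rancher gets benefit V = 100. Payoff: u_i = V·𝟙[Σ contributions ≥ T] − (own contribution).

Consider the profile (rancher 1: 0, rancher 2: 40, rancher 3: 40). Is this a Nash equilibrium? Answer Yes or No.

Yes

Total = 80 ≥ 80: provided.
Rancher 1 (pledges 0, payoff 100): pledging 80 → total 160, payoff 20. No gain.
Rancher 2 (pledges 40, payoff 60): dropping to 0 → total 40, payoff 0. No gain.
Rancher 3 (pledges 40, payoff 60): dropping to 0 → total 40, payoff 0. No gain.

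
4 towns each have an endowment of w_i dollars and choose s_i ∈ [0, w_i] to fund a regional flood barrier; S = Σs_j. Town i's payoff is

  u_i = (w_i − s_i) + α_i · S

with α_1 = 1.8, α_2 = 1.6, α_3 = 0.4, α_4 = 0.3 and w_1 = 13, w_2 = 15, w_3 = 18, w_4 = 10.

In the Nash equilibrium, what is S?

28

∂u_i/∂s_i = α_i − 1, so town i contributes w_i if α_i > 1, else 0.
α_i > 1 for i ∈ {1, 2}; NE contributions (13, 15, 0, 0), S = 28.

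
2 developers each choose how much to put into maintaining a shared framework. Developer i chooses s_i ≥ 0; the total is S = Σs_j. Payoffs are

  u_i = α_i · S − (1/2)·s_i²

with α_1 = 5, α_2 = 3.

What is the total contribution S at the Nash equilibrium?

8

Developer i's FOC: ∂u_i/∂s_i = α_i − s_i = 0, so s_i* = α_i.
NE contributions = (5, 3); S = 8.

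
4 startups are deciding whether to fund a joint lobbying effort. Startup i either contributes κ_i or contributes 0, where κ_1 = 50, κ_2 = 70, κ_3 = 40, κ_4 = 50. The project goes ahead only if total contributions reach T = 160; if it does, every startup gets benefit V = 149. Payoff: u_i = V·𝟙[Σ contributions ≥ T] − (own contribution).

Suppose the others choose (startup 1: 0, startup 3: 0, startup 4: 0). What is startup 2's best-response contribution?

0

Others' total = 0. Even contributing 70 gives 70 < 160: no benefit either way.
Best response: 0.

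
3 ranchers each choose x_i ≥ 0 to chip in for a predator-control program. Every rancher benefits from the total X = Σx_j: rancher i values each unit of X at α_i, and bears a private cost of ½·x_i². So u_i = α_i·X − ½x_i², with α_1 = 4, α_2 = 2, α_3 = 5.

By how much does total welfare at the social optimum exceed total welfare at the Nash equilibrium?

Rancher i's FOC: ∂u_i/∂x_i = α_i − x_i = 0, so x_i* = α_i.
NE contributions = (4, 2, 5); X = 11.
W^NE = (Σα)·X − ½Σα_i² = 11² − ½·45 = 98.5.
Planner sets x_i = Σα_j = 11 for every i, so X^SO = 3·11 = 33.
W^SO = (Σα)·X^SO − ½·3·(Σα)² = (3/2)·11² = 181.5.
Deadweight loss = W^SO − W^NE = 83.

83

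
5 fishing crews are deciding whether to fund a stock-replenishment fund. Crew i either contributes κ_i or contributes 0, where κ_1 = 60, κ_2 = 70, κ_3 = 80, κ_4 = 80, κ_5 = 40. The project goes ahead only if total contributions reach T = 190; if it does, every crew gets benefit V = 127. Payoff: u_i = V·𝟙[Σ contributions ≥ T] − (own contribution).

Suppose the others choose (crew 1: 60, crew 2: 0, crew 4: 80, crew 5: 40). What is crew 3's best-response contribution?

80

Others' total = 180. Contributing 80 brings total to 260 ≥ 190: gain V − κ_3 = 47.
Best response: 80.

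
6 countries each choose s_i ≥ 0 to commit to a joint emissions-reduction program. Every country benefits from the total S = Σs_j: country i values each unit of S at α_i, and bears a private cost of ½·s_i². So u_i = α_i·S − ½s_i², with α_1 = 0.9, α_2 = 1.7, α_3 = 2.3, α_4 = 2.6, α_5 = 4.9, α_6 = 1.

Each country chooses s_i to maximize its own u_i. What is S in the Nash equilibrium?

13.4

Country i's FOC: ∂u_i/∂s_i = α_i − s_i = 0, so s_i* = α_i.
NE contributions = (0.9, 1.7, 2.3, 2.6, 4.9, 1); S = 13.4.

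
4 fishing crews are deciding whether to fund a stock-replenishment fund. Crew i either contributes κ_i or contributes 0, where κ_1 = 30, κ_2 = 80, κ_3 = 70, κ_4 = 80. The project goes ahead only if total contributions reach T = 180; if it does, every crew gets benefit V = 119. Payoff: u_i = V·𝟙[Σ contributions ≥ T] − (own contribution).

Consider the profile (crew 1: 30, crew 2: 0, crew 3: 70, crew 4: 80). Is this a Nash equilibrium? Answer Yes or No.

Total = 180 ≥ 180: provided.
Crew 1 (pledges 30, payoff 89): dropping to 0 → total 150, payoff 0. No gain.
Crew 2 (pledges 0, payoff 119): pledging 80 → total 260, payoff 39. No gain.
Crew 3 (pledges 70, payoff 49): dropping to 0 → total 110, payoff 0. No gain.
Crew 4 (pledges 80, payoff 39): dropping to 0 → total 100, payoff 0. No gain.

Yes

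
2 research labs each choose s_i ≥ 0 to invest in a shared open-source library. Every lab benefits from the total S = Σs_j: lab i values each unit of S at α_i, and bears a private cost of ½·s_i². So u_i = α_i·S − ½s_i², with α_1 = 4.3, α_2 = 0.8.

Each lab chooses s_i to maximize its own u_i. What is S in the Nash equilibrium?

Lab i's FOC: ∂u_i/∂s_i = α_i − s_i = 0, so s_i* = α_i.
NE contributions = (4.3, 0.8); S = 5.1.

5.1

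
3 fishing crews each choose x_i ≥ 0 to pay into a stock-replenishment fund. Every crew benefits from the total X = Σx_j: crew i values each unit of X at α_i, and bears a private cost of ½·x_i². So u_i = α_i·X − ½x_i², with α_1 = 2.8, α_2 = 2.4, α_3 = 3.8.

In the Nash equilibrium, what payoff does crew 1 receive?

Crew i's FOC: ∂u_i/∂x_i = α_i − x_i = 0, so x_i* = α_i.
NE contributions = (2.8, 2.4, 3.8); X = 9.
u_1 = α_1·X − ½·(x_1)² = 2.8·9 − ½·2.8² = 21.28.

21.28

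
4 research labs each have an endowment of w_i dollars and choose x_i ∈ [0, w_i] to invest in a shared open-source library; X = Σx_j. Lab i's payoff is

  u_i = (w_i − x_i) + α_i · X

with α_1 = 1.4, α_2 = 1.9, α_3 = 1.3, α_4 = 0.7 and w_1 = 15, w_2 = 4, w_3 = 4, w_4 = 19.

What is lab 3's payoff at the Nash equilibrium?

29.9

∂u_i/∂x_i = α_i − 1, so lab i contributes w_i if α_i > 1, else 0.
α_i > 1 for i ∈ {1, 2, 3}; NE contributions (15, 4, 4, 0), X = 23.
u_3 = (4 − 4) + 1.3·23 = 29.9.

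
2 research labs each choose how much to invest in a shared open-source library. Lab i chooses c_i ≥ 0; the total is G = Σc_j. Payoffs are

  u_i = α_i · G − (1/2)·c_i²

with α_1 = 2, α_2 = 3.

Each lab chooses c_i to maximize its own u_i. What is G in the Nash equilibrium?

Lab i's FOC: ∂u_i/∂c_i = α_i − c_i = 0, so c_i* = α_i.
NE contributions = (2, 3); G = 5.

5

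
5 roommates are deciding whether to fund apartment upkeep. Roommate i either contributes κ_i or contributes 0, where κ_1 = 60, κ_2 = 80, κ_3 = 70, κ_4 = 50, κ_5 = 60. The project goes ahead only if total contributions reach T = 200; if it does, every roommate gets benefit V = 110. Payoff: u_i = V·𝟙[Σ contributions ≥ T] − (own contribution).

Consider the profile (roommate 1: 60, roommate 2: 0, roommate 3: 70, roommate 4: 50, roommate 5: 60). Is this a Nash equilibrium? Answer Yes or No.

Total = 240 ≥ 200: provided.
Roommate 1 (pledges 60, payoff 50): dropping to 0 → total 180, payoff 0. No gain.
Roommate 2 (pledges 0, payoff 110): pledging 80 → total 320, payoff 30. No gain.
Roommate 3 (pledges 70, payoff 40): dropping to 0 → total 170, payoff 0. No gain.
Roommate 4 (pledges 50, payoff 60): dropping to 0 → total 190, payoff 0. No gain.
Roommate 5 (pledges 60, payoff 50): dropping to 0 → total 180, payoff 0. No gain.

Yes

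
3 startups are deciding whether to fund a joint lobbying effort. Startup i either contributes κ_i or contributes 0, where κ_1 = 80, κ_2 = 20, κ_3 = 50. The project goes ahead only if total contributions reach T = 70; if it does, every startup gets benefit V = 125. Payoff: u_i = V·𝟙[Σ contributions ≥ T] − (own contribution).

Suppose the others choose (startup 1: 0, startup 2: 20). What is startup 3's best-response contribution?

50

Others' total = 20. Contributing 50 brings total to 70 ≥ 70: gain V − κ_3 = 75.
Best response: 50.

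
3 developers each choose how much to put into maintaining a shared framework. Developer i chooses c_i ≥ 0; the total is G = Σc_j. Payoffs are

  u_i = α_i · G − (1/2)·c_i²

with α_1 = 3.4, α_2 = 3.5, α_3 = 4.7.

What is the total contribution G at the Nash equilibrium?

Developer i's FOC: ∂u_i/∂c_i = α_i − c_i = 0, so c_i* = α_i.
NE contributions = (3.4, 3.5, 4.7); G = 11.6.

11.6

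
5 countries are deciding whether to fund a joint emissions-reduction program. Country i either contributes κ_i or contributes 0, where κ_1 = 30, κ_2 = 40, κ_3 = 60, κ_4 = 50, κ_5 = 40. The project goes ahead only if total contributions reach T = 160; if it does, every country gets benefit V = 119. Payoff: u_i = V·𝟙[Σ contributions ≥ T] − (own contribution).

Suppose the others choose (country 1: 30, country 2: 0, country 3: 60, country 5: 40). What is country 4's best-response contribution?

50

Others' total = 130. Contributing 50 brings total to 180 ≥ 160: gain V − κ_4 = 69.
Best response: 50.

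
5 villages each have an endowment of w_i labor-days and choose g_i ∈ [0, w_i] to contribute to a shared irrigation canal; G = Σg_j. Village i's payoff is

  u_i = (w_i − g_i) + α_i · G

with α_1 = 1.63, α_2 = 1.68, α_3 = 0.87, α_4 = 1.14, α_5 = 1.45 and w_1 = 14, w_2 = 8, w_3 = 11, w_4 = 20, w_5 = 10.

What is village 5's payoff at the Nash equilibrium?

∂u_i/∂g_i = α_i − 1, so village i contributes w_i if α_i > 1, else 0.
α_i > 1 for i ∈ {1, 2, 4, 5}; NE contributions (14, 8, 0, 20, 10), G = 52.
u_5 = (10 − 10) + 1.45·52 = 75.4.

75.4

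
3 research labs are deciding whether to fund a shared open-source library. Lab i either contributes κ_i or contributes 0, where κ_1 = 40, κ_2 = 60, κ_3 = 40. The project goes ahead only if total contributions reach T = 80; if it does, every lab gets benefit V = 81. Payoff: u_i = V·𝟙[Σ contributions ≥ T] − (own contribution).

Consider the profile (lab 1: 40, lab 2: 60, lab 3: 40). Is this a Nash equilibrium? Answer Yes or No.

No

Total = 140 ≥ 80: provided.
Lab 1 (pledges 40, payoff 41): dropping to 0 → total 100, payoff 81. Profitable deviation.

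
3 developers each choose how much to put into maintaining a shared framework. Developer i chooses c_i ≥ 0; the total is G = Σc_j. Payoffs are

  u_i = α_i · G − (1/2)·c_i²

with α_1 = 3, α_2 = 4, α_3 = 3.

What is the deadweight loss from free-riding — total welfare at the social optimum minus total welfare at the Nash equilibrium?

Developer i's FOC: ∂u_i/∂c_i = α_i − c_i = 0, so c_i* = α_i.
NE contributions = (3, 4, 3); G = 10.
W^NE = (Σα)·G − ½Σα_i² = 10² − ½·34 = 83.
Planner sets c_i = Σα_j = 10 for every i, so G^SO = 3·10 = 30.
W^SO = (Σα)·G^SO − ½·3·(Σα)² = (3/2)·10² = 150.
Deadweight loss = W^SO − W^NE = 67.

67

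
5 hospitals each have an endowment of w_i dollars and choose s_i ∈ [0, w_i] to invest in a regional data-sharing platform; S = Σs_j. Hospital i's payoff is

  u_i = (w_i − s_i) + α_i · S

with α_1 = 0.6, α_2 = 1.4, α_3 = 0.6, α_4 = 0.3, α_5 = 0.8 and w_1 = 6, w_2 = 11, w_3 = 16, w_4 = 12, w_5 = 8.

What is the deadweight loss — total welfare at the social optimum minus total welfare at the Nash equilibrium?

113.4

∂u_i/∂s_i = α_i − 1, so hospital i contributes w_i if α_i > 1, else 0.
α_i > 1 for i ∈ {2}; NE contributions (0, 11, 0, 0, 0), S = 11.
W^NE = Σw_i − S^NE + (Σα_i)·S^NE = 53 + 2.7·11 = 82.7.
Planner: ∂(Σu_j)/∂s_i = Σα_j − 1 = 2.7 > 0, so everyone contributes w_i; S^SO = 53, W^SO = 53 + 2.7·53 = 196.1.
Deadweight loss = 113.4.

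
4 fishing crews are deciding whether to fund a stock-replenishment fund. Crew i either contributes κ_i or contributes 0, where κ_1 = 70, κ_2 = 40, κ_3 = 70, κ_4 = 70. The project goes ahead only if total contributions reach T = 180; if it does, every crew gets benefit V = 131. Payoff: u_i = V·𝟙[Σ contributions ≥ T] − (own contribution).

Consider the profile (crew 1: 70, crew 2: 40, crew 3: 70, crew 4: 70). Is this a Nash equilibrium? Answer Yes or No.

Total = 250 ≥ 180: provided.
Crew 1 (pledges 70, payoff 61): dropping to 0 → total 180, payoff 131. Profitable deviation.

No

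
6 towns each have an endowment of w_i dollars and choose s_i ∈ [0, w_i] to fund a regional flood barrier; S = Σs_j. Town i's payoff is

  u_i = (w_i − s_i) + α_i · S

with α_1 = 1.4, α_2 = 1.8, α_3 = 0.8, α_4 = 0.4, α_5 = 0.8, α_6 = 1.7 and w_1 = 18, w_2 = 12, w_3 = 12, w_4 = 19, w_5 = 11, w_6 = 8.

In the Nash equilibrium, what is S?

38

∂u_i/∂s_i = α_i − 1, so town i contributes w_i if α_i > 1, else 0.
α_i > 1 for i ∈ {1, 2, 6}; NE contributions (18, 12, 0, 0, 0, 8), S = 38.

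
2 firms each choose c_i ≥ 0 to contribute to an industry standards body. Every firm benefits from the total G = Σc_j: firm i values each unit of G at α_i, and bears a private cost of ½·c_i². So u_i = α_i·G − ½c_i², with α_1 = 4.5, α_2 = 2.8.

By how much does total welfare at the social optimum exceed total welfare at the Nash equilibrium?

14.045

Firm i's FOC: ∂u_i/∂c_i = α_i − c_i = 0, so c_i* = α_i.
NE contributions = (4.5, 2.8); G = 7.3.
W^NE = (Σα)·G − ½Σα_i² = 7.3² − ½·28.09 = 39.245.
Planner sets c_i = Σα_j = 7.3 for every i, so G^SO = 2·7.3 = 14.6.
W^SO = (Σα)·G^SO − ½·2·(Σα)² = (2/2)·7.3² = 53.29.
Deadweight loss = W^SO − W^NE = 14.045.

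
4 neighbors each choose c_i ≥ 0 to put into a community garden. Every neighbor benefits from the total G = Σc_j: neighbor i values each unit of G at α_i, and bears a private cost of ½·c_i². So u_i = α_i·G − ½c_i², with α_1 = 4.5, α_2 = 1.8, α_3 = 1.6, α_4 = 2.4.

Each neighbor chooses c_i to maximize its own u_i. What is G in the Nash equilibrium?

Neighbor i's FOC: ∂u_i/∂c_i = α_i − c_i = 0, so c_i* = α_i.
NE contributions = (4.5, 1.8, 1.6, 2.4); G = 10.3.

10.3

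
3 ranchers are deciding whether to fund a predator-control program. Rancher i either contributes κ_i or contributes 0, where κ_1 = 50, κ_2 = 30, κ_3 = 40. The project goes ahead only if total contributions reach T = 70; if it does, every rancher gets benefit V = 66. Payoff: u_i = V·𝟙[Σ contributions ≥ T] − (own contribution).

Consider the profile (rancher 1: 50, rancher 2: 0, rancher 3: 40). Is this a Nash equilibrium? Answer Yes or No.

Yes

Total = 90 ≥ 70: provided.
Rancher 1 (pledges 50, payoff 16): dropping to 0 → total 40, payoff 0. No gain.
Rancher 2 (pledges 0, payoff 66): pledging 30 → total 120, payoff 36. No gain.
Rancher 3 (pledges 40, payoff 26): dropping to 0 → total 50, payoff 0. No gain.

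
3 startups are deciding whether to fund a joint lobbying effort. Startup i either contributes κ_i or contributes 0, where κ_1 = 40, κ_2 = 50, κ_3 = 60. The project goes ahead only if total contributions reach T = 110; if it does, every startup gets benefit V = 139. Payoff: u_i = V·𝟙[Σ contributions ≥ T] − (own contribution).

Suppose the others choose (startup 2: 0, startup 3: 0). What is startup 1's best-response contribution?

0

Others' total = 0. Even contributing 40 gives 40 < 110: no benefit either way.
Best response: 0.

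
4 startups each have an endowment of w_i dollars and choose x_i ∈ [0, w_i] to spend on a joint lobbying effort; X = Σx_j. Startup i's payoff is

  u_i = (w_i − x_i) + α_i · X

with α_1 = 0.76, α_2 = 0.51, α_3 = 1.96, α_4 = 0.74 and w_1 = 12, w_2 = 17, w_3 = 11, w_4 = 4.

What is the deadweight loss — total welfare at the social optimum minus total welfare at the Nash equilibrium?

∂u_i/∂x_i = α_i − 1, so startup i contributes w_i if α_i > 1, else 0.
α_i > 1 for i ∈ {3}; NE contributions (0, 0, 11, 0), X = 11.
W^NE = Σw_i − X^NE + (Σα_i)·X^NE = 44 + 2.97·11 = 76.67.
Planner: ∂(Σu_j)/∂x_i = Σα_j − 1 = 2.97 > 0, so everyone contributes w_i; X^SO = 44, W^SO = 44 + 2.97·44 = 174.68.
Deadweight loss = 98.01.

98.01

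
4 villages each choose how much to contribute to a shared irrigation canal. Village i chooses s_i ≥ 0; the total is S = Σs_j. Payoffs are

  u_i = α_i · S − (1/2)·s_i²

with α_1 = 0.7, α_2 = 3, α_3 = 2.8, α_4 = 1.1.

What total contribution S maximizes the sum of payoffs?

30.4

Planner FOC: ∂(Σu_j)/∂s_i = (Σα_j) − s_i = 0, so s_i^SO = Σα_j = 7.6 for every i; S^SO = 30.4.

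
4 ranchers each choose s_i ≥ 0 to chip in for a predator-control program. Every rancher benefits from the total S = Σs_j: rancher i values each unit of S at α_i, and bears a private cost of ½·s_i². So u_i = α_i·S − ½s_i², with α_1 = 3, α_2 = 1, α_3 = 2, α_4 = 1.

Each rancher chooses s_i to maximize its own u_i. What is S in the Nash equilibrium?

7

Rancher i's FOC: ∂u_i/∂s_i = α_i − s_i = 0, so s_i* = α_i.
NE contributions = (3, 1, 2, 1); S = 7.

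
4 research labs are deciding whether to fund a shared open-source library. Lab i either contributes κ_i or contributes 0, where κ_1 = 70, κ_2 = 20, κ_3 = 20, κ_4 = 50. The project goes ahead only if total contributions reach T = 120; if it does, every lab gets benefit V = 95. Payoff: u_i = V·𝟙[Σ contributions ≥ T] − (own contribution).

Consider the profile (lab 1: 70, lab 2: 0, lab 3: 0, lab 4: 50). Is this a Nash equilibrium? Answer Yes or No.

Yes

Total = 120 ≥ 120: provided.
Lab 1 (pledges 70, payoff 25): dropping to 0 → total 50, payoff 0. No gain.
Lab 2 (pledges 0, payoff 95): pledging 20 → total 140, payoff 75. No gain.
Lab 3 (pledges 0, payoff 95): pledging 20 → total 140, payoff 75. No gain.
Lab 4 (pledges 50, payoff 45): dropping to 0 → total 70, payoff 0. No gain.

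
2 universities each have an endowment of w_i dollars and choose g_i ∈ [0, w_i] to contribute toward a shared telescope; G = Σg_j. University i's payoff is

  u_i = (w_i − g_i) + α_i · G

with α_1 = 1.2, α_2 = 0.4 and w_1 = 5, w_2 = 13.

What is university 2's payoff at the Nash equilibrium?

15

∂u_i/∂g_i = α_i − 1, so university i contributes w_i if α_i > 1, else 0.
α_i > 1 for i ∈ {1}; NE contributions (5, 0), G = 5.
u_2 = (13 − 0) + 0.4·5 = 15.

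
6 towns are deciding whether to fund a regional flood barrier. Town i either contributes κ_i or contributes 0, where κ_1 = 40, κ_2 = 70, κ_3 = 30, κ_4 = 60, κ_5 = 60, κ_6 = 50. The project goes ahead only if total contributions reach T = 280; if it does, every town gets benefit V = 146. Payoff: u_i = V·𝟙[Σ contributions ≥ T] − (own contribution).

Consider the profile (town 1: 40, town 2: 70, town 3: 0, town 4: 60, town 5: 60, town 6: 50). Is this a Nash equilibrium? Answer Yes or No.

Yes

Total = 280 ≥ 280: provided.
Town 1 (pledges 40, payoff 106): dropping to 0 → total 240, payoff 0. No gain.
Town 2 (pledges 70, payoff 76): dropping to 0 → total 210, payoff 0. No gain.
Town 3 (pledges 0, payoff 146): pledging 30 → total 310, payoff 116. No gain.
Town 4 (pledges 60, payoff 86): dropping to 0 → total 220, payoff 0. No gain.
Town 5 (pledges 60, payoff 86): dropping to 0 → total 220, payoff 0. No gain.
Town 6 (pledges 50, payoff 96): dropping to 0 → total 230, payoff 0. No gain.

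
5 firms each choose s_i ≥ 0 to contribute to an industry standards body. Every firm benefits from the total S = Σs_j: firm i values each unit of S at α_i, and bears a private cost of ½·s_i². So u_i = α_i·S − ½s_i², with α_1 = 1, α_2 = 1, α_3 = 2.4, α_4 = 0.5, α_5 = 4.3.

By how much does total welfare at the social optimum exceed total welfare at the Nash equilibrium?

Firm i's FOC: ∂u_i/∂s_i = α_i − s_i = 0, so s_i* = α_i.
NE contributions = (1, 1, 2.4, 0.5, 4.3); S = 9.2.
W^NE = (Σα)·S − ½Σα_i² = 9.2² − ½·26.5 = 71.39.
Planner sets s_i = Σα_j = 9.2 for every i, so S^SO = 5·9.2 = 46.
W^SO = (Σα)·S^SO − ½·5·(Σα)² = (5/2)·9.2² = 211.6.
Deadweight loss = W^SO − W^NE = 140.21.

140.21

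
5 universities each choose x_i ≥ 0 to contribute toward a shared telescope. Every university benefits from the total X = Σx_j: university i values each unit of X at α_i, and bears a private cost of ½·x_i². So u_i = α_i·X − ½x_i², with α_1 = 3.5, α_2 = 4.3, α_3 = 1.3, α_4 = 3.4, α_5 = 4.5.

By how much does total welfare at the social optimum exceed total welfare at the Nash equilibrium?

465.62

University i's FOC: ∂u_i/∂x_i = α_i − x_i = 0, so x_i* = α_i.
NE contributions = (3.5, 4.3, 1.3, 3.4, 4.5); X = 17.
W^NE = (Σα)·X − ½Σα_i² = 17² − ½·64.24 = 256.88.
Planner sets x_i = Σα_j = 17 for every i, so X^SO = 5·17 = 85.
W^SO = (Σα)·X^SO − ½·5·(Σα)² = (5/2)·17² = 722.5.
Deadweight loss = W^SO − W^NE = 465.62.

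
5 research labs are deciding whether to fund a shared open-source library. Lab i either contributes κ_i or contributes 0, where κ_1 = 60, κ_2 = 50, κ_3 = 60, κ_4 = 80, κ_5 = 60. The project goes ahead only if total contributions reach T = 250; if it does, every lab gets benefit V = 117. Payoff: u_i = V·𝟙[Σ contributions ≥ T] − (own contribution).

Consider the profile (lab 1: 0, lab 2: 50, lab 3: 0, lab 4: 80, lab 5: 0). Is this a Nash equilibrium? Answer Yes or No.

Total = 130 < 250: not provided.
Lab 1 (pledges 0, payoff 0): pledging 60 → total 190, payoff -60. No gain.
Lab 2 (pledges 50, payoff -50): dropping to 0 → total 80, payoff 0. Profitable deviation.

No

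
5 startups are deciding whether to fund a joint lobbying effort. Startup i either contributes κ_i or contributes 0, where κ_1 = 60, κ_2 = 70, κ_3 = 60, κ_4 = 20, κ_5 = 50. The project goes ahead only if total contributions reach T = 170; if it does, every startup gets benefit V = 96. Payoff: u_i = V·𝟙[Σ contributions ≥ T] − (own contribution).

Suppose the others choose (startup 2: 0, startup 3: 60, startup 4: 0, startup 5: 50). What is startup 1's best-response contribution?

60

Others' total = 110. Contributing 60 brings total to 170 ≥ 170: gain V − κ_1 = 36.
Best response: 60.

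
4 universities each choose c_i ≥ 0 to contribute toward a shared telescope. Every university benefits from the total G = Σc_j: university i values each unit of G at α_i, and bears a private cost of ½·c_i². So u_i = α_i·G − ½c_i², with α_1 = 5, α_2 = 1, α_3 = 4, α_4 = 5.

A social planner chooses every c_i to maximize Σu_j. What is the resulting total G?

60

Planner FOC: ∂(Σu_j)/∂c_i = (Σα_j) − c_i = 0, so c_i^SO = Σα_j = 15 for every i; G^SO = 60.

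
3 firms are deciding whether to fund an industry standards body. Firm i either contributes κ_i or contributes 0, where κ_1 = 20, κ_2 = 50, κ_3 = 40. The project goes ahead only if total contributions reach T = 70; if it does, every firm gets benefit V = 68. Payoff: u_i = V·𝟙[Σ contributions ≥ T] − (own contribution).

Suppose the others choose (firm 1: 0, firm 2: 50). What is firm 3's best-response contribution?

40

Others' total = 50. Contributing 40 brings total to 90 ≥ 70: gain V − κ_3 = 28.
Best response: 40.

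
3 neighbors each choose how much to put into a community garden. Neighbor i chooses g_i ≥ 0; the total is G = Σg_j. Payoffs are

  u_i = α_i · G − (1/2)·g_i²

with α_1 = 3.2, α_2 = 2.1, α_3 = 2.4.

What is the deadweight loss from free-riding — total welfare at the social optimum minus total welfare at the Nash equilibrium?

Neighbor i's FOC: ∂u_i/∂g_i = α_i − g_i = 0, so g_i* = α_i.
NE contributions = (3.2, 2.1, 2.4); G = 7.7.
W^NE = (Σα)·G − ½Σα_i² = 7.7² − ½·20.41 = 49.085.
Planner sets g_i = Σα_j = 7.7 for every i, so G^SO = 3·7.7 = 23.1.
W^SO = (Σα)·G^SO − ½·3·(Σα)² = (3/2)·7.7² = 88.935.
Deadweight loss = W^SO − W^NE = 39.85.

39.85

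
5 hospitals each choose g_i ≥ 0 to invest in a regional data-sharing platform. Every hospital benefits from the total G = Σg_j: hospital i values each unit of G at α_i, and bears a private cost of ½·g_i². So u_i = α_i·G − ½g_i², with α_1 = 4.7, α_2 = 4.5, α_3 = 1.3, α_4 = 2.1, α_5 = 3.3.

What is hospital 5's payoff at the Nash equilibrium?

Hospital i's FOC: ∂u_i/∂g_i = α_i − g_i = 0, so g_i* = α_i.
NE contributions = (4.7, 4.5, 1.3, 2.1, 3.3); G = 15.9.
u_5 = α_5·G − ½·(g_5)² = 3.3·15.9 − ½·3.3² = 47.025.

47.025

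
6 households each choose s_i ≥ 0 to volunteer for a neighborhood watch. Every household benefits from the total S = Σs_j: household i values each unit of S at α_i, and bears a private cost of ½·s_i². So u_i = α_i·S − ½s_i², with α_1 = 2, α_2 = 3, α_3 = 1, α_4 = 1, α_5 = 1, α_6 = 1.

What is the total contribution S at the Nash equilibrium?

9

Household i's FOC: ∂u_i/∂s_i = α_i − s_i = 0, so s_i* = α_i.
NE contributions = (2, 3, 1, 1, 1, 1); S = 9.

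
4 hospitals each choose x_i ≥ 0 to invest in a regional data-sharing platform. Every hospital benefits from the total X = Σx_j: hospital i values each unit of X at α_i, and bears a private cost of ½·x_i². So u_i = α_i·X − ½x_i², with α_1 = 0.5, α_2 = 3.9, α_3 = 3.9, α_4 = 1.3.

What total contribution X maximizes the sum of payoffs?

Planner FOC: ∂(Σu_j)/∂x_i = (Σα_j) − x_i = 0, so x_i^SO = Σα_j = 9.6 for every i; X^SO = 38.4.

38.4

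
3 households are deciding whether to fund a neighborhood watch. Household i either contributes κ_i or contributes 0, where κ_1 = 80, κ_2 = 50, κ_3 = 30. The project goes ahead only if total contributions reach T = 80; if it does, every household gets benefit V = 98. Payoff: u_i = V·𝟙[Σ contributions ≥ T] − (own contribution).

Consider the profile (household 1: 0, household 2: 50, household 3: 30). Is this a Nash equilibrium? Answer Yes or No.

Total = 80 ≥ 80: provided.
Household 1 (pledges 0, payoff 98): pledging 80 → total 160, payoff 18. No gain.
Household 2 (pledges 50, payoff 48): dropping to 0 → total 30, payoff 0. No gain.
Household 3 (pledges 30, payoff 68): dropping to 0 → total 50, payoff 0. No gain.

Yes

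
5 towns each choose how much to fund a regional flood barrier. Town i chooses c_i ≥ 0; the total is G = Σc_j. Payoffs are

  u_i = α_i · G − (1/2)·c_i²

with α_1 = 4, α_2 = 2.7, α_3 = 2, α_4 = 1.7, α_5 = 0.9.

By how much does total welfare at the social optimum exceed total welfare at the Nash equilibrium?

207.03

Town i's FOC: ∂u_i/∂c_i = α_i − c_i = 0, so c_i* = α_i.
NE contributions = (4, 2.7, 2, 1.7, 0.9); G = 11.3.
W^NE = (Σα)·G − ½Σα_i² = 11.3² − ½·30.99 = 112.195.
Planner sets c_i = Σα_j = 11.3 for every i, so G^SO = 5·11.3 = 56.5.
W^SO = (Σα)·G^SO − ½·5·(Σα)² = (5/2)·11.3² = 319.225.
Deadweight loss = W^SO − W^NE = 207.03.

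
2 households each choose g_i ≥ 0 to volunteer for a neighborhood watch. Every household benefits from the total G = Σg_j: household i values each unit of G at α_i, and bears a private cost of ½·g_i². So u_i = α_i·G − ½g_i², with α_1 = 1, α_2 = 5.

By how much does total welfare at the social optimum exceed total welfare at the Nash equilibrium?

Household i's FOC: ∂u_i/∂g_i = α_i − g_i = 0, so g_i* = α_i.
NE contributions = (1, 5); G = 6.
W^NE = (Σα)·G − ½Σα_i² = 6² − ½·26 = 23.
Planner sets g_i = Σα_j = 6 for every i, so G^SO = 2·6 = 12.
W^SO = (Σα)·G^SO − ½·2·(Σα)² = (2/2)·6² = 36.
Deadweight loss = W^SO − W^NE = 13.

13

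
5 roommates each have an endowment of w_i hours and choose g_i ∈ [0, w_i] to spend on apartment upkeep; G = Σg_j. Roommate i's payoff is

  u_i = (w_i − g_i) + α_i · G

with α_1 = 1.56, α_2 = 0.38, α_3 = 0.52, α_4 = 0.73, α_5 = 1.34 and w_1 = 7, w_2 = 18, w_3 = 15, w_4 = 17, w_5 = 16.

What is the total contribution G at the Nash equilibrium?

∂u_i/∂g_i = α_i − 1, so roommate i contributes w_i if α_i > 1, else 0.
α_i > 1 for i ∈ {1, 5}; NE contributions (7, 0, 0, 0, 16), G = 23.

23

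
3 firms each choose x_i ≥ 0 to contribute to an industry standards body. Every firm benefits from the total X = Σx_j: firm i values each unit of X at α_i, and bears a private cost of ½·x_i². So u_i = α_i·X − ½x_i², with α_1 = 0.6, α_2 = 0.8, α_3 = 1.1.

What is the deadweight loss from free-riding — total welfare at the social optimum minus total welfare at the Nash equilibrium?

4.23

Firm i's FOC: ∂u_i/∂x_i = α_i − x_i = 0, so x_i* = α_i.
NE contributions = (0.6, 0.8, 1.1); X = 2.5.
W^NE = (Σα)·X − ½Σα_i² = 2.5² − ½·2.21 = 5.145.
Planner sets x_i = Σα_j = 2.5 for every i, so X^SO = 3·2.5 = 7.5.
W^SO = (Σα)·X^SO − ½·3·(Σα)² = (3/2)·2.5² = 9.375.
Deadweight loss = W^SO − W^NE = 4.23.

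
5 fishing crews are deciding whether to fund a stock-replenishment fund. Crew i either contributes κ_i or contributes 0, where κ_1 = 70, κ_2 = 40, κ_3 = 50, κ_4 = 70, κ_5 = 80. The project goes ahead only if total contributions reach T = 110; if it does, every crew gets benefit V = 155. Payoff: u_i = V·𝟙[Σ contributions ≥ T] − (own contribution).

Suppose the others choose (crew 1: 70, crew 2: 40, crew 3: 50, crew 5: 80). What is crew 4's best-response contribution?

Others' total = 240 ≥ 110; contributing adds cost 70 for no extra benefit.
Best response: 0.

0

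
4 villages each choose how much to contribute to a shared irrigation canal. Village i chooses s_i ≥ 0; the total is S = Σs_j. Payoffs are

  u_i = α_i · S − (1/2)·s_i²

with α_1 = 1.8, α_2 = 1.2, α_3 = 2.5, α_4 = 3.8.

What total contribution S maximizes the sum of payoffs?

Planner FOC: ∂(Σu_j)/∂s_i = (Σα_j) − s_i = 0, so s_i^SO = Σα_j = 9.3 for every i; S^SO = 37.2.

37.2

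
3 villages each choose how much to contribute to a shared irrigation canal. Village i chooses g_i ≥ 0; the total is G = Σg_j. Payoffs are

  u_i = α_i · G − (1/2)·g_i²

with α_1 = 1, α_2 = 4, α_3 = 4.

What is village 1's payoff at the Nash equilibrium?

8.5

Village i's FOC: ∂u_i/∂g_i = α_i − g_i = 0, so g_i* = α_i.
NE contributions = (1, 4, 4); G = 9.
u_1 = α_1·G − ½·(g_1)² = 1·9 − ½·1² = 8.5.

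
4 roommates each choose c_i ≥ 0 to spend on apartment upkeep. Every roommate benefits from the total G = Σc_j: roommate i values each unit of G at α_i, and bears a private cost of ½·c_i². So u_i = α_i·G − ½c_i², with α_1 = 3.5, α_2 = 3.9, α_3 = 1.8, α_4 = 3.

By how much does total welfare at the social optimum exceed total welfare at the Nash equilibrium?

168.69

Roommate i's FOC: ∂u_i/∂c_i = α_i − c_i = 0, so c_i* = α_i.
NE contributions = (3.5, 3.9, 1.8, 3); G = 12.2.
W^NE = (Σα)·G − ½Σα_i² = 12.2² − ½·39.7 = 128.99.
Planner sets c_i = Σα_j = 12.2 for every i, so G^SO = 4·12.2 = 48.8.
W^SO = (Σα)·G^SO − ½·4·(Σα)² = (4/2)·12.2² = 297.68.
Deadweight loss = W^SO − W^NE = 168.69.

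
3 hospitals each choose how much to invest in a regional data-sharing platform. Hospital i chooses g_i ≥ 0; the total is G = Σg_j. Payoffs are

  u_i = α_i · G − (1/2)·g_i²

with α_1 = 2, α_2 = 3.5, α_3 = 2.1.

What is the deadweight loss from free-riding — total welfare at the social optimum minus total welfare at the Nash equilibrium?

39.21

Hospital i's FOC: ∂u_i/∂g_i = α_i − g_i = 0, so g_i* = α_i.
NE contributions = (2, 3.5, 2.1); G = 7.6.
W^NE = (Σα)·G − ½Σα_i² = 7.6² − ½·20.66 = 47.43.
Planner sets g_i = Σα_j = 7.6 for every i, so G^SO = 3·7.6 = 22.8.
W^SO = (Σα)·G^SO − ½·3·(Σα)² = (3/2)·7.6² = 86.64.
Deadweight loss = W^SO − W^NE = 39.21.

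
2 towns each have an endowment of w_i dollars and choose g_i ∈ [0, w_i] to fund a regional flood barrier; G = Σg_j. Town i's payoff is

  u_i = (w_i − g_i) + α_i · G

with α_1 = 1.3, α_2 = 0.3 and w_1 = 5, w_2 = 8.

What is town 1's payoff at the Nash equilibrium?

6.5

∂u_i/∂g_i = α_i − 1, so town i contributes w_i if α_i > 1, else 0.
α_i > 1 for i ∈ {1}; NE contributions (5, 0), G = 5.
u_1 = (5 − 5) + 1.3·5 = 6.5.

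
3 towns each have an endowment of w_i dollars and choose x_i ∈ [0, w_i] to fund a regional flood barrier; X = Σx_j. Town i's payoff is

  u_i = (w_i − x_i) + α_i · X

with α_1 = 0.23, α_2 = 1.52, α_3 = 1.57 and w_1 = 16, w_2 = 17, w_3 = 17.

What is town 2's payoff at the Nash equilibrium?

51.68

∂u_i/∂x_i = α_i − 1, so town i contributes w_i if α_i > 1, else 0.
α_i > 1 for i ∈ {2, 3}; NE contributions (0, 17, 17), X = 34.
u_2 = (17 − 17) + 1.52·34 = 51.68.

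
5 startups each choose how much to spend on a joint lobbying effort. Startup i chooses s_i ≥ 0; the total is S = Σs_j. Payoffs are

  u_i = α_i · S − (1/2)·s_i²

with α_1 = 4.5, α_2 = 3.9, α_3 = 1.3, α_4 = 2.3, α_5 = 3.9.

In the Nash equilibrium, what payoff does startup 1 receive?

61.425

Startup i's FOC: ∂u_i/∂s_i = α_i − s_i = 0, so s_i* = α_i.
NE contributions = (4.5, 3.9, 1.3, 2.3, 3.9); S = 15.9.
u_1 = α_1·S − ½·(s_1)² = 4.5·15.9 − ½·4.5² = 61.425.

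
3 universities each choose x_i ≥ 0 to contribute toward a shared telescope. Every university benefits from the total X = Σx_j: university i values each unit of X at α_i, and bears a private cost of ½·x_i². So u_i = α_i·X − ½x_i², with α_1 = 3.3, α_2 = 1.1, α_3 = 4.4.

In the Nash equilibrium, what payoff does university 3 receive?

University i's FOC: ∂u_i/∂x_i = α_i − x_i = 0, so x_i* = α_i.
NE contributions = (3.3, 1.1, 4.4); X = 8.8.
u_3 = α_3·X − ½·(x_3)² = 4.4·8.8 − ½·4.4² = 29.04.

29.04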